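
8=8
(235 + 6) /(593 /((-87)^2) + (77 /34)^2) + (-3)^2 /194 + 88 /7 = 3644312000107 /61873344022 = 58.90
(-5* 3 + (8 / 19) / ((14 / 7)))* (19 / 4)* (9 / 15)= -843 / 20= -42.15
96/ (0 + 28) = 24/ 7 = 3.43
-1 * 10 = -10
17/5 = 3.40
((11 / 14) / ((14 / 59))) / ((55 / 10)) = 59 / 98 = 0.60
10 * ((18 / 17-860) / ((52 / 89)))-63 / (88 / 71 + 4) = -403198691 / 27404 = -14713.13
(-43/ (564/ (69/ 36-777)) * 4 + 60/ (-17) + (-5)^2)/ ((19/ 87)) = 215081719/ 182172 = 1180.65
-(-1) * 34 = 34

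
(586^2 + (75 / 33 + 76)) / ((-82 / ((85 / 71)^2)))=-27297617825 / 4546982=-6003.46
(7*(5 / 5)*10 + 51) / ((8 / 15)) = 1815 / 8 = 226.88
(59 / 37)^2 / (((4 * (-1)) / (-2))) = 3481 / 2738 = 1.27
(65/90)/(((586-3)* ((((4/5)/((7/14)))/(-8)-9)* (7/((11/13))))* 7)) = -5/2150316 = -0.00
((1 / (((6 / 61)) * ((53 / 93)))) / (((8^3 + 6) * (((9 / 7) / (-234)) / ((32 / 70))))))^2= 38676728896 / 4710763225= 8.21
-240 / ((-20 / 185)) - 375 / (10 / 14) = 1695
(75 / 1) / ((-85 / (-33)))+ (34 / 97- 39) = -15718 / 1649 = -9.53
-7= -7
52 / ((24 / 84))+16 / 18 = 1646 / 9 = 182.89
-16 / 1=-16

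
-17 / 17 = -1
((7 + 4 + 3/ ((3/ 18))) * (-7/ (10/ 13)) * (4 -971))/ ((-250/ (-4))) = 2551913/ 625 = 4083.06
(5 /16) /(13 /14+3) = 7 /88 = 0.08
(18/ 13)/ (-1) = -18/ 13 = -1.38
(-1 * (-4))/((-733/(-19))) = 76/733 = 0.10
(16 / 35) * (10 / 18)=16 / 63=0.25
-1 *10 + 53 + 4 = 47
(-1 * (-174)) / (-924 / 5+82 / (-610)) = -366 / 389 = -0.94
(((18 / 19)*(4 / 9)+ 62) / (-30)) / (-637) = 593 / 181545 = 0.00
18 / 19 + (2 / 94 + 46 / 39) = 74813 / 34827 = 2.15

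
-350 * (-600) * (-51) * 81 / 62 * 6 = -2602530000 / 31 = -83952580.65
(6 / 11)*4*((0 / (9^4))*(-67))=0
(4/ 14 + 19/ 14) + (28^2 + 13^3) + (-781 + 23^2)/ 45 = 208393/ 70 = 2977.04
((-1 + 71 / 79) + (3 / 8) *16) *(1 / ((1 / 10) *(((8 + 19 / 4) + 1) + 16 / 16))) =18640 / 4661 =4.00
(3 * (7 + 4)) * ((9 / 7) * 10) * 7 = 2970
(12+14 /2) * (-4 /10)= -38 /5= -7.60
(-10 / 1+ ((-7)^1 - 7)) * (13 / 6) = -52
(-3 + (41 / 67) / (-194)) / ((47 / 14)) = -273245 / 305453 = -0.89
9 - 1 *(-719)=728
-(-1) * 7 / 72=7 / 72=0.10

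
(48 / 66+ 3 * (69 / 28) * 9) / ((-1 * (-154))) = 20717 / 47432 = 0.44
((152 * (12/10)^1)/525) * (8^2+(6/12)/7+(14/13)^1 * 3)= 1861848/79625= 23.38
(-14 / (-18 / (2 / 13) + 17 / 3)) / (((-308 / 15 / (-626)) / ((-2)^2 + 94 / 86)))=3084615 / 157982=19.53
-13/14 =-0.93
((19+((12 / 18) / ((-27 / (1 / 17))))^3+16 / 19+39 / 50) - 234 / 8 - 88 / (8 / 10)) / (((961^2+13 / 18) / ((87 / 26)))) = -17066334076673101 / 39705862101207108300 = -0.00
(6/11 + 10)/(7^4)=116/26411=0.00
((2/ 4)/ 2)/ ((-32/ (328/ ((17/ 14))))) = -287/ 136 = -2.11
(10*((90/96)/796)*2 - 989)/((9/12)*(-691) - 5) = 449843/238004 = 1.89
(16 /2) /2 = 4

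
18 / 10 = 9 / 5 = 1.80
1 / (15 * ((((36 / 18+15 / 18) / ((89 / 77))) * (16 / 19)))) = 0.03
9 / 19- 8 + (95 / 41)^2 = -68908 / 31939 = -2.16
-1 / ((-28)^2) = -1 / 784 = -0.00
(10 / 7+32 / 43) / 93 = 218 / 9331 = 0.02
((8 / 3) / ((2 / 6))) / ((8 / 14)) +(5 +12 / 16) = 79 / 4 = 19.75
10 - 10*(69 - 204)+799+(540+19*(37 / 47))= 127556 / 47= 2713.96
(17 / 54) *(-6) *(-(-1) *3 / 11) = -17 / 33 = -0.52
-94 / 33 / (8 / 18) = -141 / 22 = -6.41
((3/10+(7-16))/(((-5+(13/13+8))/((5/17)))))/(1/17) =-87/8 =-10.88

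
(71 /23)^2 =5041 /529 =9.53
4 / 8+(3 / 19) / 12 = 39 / 76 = 0.51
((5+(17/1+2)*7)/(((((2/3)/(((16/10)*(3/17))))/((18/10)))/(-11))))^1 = -491832/425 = -1157.25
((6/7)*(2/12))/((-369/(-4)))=4/2583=0.00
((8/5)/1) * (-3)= -24/5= -4.80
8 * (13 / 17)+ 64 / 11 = 2232 / 187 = 11.94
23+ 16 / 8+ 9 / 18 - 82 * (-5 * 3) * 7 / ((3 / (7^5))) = 96472231 / 2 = 48236115.50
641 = 641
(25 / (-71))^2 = 625 / 5041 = 0.12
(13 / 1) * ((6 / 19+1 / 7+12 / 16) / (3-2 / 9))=75231 / 13300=5.66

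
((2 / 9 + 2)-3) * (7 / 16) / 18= -49 / 2592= -0.02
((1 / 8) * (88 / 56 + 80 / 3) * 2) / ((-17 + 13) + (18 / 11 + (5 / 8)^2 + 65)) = 104368 / 931791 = 0.11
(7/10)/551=7/5510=0.00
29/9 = 3.22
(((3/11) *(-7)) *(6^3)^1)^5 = -1920282965691826176/161051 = -11923446397053.27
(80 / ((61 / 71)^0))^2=6400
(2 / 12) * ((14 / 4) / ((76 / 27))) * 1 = 63 / 304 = 0.21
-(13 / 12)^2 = -169 / 144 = -1.17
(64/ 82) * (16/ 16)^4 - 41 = -1649/ 41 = -40.22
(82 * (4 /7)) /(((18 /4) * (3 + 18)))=0.50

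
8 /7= 1.14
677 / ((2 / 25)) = 16925 / 2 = 8462.50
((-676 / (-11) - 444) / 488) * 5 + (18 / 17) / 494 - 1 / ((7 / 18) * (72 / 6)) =-162975221 / 39445406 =-4.13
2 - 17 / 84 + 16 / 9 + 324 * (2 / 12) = 14509 / 252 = 57.58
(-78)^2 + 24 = 6108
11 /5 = 2.20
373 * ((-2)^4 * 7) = 41776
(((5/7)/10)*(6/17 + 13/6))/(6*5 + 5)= 257/49980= 0.01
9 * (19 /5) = 171 /5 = 34.20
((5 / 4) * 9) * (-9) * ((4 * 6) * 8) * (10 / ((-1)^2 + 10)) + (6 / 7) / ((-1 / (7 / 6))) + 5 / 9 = -1749644 / 99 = -17673.17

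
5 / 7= 0.71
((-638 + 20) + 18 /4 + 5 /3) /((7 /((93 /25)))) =-113801 /350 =-325.15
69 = 69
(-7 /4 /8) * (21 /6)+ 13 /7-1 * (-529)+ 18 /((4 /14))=265705 /448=593.09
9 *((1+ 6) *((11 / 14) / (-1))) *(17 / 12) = -561 / 8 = -70.12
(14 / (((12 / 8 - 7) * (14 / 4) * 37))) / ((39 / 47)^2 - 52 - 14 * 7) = 17672 / 134240403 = 0.00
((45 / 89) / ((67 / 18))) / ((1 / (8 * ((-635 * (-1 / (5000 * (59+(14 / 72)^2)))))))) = 26663904 / 11406175475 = 0.00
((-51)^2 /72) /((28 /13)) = 3757 /224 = 16.77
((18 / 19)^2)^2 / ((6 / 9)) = 157464 / 130321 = 1.21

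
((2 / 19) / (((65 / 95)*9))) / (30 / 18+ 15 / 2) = 4 / 2145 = 0.00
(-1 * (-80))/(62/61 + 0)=2440/31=78.71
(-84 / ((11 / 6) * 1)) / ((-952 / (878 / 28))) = 3951 / 2618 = 1.51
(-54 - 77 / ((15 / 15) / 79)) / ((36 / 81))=-55233 / 4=-13808.25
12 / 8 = 3 / 2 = 1.50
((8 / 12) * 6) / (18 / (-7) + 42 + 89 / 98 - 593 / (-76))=14896 / 179271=0.08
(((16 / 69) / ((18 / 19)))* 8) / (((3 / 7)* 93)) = 8512 / 173259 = 0.05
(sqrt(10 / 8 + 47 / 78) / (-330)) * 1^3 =-0.00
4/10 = 2/5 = 0.40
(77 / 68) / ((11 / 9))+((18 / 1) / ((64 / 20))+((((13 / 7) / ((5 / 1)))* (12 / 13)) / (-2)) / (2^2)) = 30981 / 4760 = 6.51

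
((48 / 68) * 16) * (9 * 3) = 5184 / 17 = 304.94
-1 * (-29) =29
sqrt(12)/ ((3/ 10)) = 20 *sqrt(3)/ 3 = 11.55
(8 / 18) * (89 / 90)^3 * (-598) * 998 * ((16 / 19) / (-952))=420728319076 / 1854302625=226.89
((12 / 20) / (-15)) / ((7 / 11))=-11 / 175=-0.06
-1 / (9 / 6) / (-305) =2 / 915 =0.00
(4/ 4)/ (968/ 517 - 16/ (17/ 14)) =-799/ 9032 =-0.09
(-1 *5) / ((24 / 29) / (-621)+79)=-30015 / 474229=-0.06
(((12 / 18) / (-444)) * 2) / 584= -1 / 194472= -0.00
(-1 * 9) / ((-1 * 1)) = 9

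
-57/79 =-0.72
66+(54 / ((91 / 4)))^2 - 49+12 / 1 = 286805 / 8281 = 34.63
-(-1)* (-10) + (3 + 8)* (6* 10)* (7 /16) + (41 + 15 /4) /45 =25177 /90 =279.74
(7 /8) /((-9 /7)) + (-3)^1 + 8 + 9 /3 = 527 /72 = 7.32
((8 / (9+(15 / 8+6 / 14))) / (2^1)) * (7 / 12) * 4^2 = 6272 / 1899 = 3.30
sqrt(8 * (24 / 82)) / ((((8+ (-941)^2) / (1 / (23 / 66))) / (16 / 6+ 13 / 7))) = 760 * sqrt(246) / 531373899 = 0.00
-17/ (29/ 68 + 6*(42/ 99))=-12716/ 2223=-5.72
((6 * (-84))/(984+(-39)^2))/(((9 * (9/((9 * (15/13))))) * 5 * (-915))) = 56/9932325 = 0.00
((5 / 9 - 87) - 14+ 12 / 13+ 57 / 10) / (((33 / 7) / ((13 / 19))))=-768397 / 56430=-13.62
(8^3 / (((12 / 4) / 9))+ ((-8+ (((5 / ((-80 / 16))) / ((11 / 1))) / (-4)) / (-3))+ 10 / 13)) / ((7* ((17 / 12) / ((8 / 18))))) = 88180 / 1287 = 68.52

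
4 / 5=0.80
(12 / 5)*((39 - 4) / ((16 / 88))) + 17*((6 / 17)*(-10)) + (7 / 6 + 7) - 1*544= -803 / 6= -133.83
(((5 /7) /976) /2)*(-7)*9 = -45 /1952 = -0.02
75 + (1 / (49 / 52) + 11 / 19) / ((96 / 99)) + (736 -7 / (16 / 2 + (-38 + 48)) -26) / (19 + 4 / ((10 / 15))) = 704344583 / 6703200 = 105.08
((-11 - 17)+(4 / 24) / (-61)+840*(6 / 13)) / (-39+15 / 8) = -6845612 / 706563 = -9.69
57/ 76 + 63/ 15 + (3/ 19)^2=35919/ 7220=4.97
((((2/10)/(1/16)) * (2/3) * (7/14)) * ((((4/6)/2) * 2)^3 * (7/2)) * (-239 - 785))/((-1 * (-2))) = -229376/405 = -566.36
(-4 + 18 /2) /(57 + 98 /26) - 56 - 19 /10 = -22838 /395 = -57.82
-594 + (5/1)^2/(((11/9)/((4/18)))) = -6484/11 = -589.45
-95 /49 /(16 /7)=-95 /112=-0.85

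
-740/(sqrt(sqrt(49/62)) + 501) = -740/(62^(3/4) * (62 * sqrt(7))/3844 + 501) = -1.47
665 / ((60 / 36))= 399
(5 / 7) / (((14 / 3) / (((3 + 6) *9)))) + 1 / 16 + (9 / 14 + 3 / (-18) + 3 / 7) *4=37819 / 2352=16.08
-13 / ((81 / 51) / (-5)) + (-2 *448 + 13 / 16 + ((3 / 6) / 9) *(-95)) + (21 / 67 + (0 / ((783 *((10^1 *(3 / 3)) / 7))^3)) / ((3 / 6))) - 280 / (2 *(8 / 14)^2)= -37279175 / 28944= -1287.98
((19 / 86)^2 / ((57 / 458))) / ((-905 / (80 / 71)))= -34808 / 71284497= -0.00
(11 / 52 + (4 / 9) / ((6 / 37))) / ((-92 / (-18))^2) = 12435 / 110032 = 0.11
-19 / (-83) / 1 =19 / 83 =0.23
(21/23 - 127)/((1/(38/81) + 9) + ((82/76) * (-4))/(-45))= -11.23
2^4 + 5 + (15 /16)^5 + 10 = 33265231 /1048576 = 31.72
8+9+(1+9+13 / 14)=391 / 14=27.93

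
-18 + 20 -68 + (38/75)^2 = -369806/5625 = -65.74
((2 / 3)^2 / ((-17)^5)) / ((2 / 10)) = -20 / 12778713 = -0.00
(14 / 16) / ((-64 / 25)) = -175 / 512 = -0.34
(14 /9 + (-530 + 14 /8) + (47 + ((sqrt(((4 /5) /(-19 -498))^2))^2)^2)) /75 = -771097649386333909 /120560753566687500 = -6.40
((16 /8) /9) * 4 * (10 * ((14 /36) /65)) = 0.05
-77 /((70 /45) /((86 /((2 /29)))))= -123453 /2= -61726.50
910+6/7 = 6376/7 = 910.86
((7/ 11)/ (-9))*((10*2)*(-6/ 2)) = 140/ 33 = 4.24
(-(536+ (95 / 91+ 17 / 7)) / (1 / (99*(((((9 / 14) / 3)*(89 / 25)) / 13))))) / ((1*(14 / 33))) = -10705602897 / 1449175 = -7387.38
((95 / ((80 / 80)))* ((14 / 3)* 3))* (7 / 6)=4655 / 3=1551.67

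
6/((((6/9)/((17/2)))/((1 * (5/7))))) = 765/14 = 54.64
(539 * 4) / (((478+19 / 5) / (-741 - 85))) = -809480 / 219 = -3696.26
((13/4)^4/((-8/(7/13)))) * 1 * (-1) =15379/2048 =7.51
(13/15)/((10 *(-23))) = -13/3450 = -0.00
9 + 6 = 15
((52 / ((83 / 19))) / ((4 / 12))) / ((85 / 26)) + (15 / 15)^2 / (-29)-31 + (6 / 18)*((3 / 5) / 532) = -2188949689 / 108844540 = -20.11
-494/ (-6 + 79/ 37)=1406/ 11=127.82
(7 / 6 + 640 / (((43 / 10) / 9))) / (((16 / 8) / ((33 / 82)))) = 3804911 / 14104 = 269.78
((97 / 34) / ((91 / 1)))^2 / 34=9409 / 325476424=0.00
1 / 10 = 0.10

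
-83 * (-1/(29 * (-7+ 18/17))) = -0.48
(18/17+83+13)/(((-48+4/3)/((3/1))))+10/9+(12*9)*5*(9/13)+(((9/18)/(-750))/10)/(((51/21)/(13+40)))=25668186217/69615000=368.72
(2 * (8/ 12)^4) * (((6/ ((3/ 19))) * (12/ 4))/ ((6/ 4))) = 2432/ 81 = 30.02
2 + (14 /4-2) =7 /2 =3.50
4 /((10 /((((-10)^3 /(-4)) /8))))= 25 /2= 12.50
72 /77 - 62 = -4702 /77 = -61.06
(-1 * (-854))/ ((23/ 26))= 22204/ 23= 965.39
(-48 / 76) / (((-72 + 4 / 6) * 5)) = 18 / 10165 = 0.00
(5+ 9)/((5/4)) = 56/5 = 11.20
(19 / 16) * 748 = 3553 / 4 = 888.25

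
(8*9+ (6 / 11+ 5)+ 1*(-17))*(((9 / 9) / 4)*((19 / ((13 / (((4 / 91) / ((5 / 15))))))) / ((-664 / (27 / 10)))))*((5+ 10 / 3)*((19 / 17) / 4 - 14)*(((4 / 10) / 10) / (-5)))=-159383457 / 14689074400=-0.01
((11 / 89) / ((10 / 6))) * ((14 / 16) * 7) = 0.45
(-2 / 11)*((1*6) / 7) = -0.16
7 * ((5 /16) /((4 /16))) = 35 /4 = 8.75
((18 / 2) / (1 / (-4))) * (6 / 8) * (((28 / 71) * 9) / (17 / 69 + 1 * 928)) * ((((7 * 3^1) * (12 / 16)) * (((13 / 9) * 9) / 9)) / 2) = -10680579 / 9094958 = -1.17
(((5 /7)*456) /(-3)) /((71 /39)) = -29640 /497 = -59.64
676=676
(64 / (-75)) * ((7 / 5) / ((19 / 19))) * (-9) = 1344 / 125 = 10.75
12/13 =0.92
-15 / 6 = -5 / 2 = -2.50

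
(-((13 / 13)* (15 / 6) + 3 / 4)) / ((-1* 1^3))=13 / 4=3.25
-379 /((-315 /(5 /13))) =379 /819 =0.46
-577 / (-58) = 9.95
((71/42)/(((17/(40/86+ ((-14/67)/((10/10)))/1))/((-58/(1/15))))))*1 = -7597710/342839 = -22.16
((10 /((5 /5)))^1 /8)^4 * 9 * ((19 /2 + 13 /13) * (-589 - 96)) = -80915625 /512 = -158038.33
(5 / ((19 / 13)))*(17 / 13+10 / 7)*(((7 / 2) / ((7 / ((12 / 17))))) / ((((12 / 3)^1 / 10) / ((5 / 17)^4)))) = 0.06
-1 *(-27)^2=-729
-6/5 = -1.20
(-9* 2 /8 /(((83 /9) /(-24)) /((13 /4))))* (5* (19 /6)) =100035 /332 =301.31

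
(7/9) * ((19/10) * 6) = 133/15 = 8.87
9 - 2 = 7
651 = 651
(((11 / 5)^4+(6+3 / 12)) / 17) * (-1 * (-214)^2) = -849389861 / 10625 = -79942.58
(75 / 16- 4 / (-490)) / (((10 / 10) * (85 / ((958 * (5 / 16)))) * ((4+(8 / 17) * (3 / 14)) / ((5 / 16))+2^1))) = 8816953 / 8062208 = 1.09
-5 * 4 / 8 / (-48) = 5 / 96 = 0.05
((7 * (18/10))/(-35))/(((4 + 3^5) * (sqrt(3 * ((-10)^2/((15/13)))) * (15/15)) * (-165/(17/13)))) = 51 * sqrt(65)/573966250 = 0.00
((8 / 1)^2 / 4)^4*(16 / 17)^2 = 16777216 / 289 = 58052.65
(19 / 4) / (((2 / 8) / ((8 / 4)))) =38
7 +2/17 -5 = 36/17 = 2.12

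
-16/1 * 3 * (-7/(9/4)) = 448/3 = 149.33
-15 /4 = -3.75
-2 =-2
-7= -7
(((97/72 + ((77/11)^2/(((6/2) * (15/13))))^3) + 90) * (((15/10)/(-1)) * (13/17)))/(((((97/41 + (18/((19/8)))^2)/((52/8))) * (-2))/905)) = 966340783021361761/5850771652800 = 165164.67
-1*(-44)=44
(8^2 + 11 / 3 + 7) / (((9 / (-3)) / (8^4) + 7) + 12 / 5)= 4587520 / 577491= 7.94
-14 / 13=-1.08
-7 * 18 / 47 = -126 / 47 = -2.68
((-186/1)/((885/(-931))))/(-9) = -57722/2655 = -21.74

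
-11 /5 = -2.20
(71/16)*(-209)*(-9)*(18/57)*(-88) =-231957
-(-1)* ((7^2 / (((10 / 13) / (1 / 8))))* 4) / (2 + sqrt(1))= 637 / 60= 10.62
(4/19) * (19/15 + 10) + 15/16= 15091/4560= 3.31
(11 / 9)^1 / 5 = 11 / 45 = 0.24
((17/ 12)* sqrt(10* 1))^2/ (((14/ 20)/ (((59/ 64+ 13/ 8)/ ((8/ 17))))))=20020475/ 129024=155.17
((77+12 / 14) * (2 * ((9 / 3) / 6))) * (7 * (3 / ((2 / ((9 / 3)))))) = 4905 / 2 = 2452.50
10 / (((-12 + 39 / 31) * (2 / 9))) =-155 / 37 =-4.19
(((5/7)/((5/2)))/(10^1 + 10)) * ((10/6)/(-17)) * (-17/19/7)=1/5586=0.00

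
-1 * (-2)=2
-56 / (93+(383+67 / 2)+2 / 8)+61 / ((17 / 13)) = 1613119 / 34663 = 46.54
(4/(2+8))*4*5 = 8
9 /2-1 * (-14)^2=-383 /2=-191.50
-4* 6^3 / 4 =-216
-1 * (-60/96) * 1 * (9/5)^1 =9/8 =1.12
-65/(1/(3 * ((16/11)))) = -3120/11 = -283.64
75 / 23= 3.26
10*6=60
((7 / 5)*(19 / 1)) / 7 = 19 / 5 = 3.80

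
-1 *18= -18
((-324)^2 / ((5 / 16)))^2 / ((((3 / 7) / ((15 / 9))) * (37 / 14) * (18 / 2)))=3413194702848 / 185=18449701096.48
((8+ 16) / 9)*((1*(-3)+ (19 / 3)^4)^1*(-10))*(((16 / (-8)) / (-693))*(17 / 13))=-27216320 / 168399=-161.62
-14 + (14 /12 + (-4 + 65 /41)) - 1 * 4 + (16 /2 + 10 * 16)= 36593 /246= 148.75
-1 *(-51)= 51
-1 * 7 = -7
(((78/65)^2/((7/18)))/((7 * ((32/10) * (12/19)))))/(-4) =-513/7840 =-0.07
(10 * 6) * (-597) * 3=-107460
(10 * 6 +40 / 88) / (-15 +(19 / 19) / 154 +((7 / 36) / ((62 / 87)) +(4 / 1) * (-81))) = -3463320 / 19404629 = -0.18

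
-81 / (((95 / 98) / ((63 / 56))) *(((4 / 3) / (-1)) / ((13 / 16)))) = 1393119 / 24320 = 57.28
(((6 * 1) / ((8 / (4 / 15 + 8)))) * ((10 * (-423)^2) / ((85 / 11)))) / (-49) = -122029578 / 4165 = -29298.82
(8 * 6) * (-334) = -16032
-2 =-2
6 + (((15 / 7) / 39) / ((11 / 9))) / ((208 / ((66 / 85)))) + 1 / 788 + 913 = 29127691725 / 31694936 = 919.00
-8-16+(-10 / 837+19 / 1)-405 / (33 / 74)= -8407775 / 9207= -913.19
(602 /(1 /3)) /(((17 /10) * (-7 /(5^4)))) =-94852.94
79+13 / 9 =724 / 9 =80.44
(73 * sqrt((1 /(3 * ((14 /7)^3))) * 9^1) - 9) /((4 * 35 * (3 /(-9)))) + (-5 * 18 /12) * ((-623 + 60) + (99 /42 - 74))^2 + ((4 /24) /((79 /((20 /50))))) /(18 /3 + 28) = -23854667491217 /7896840 - 219 * sqrt(6) /560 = -3020787.44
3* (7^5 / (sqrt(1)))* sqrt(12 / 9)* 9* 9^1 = 2722734* sqrt(3) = 4715913.62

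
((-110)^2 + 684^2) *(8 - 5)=1439868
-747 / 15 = -249 / 5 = -49.80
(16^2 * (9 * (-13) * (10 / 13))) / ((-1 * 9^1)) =2560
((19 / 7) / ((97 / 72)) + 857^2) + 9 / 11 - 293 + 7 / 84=65801195345 / 89628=734158.92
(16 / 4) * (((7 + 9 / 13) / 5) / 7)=80 / 91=0.88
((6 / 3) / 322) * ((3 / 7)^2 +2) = 107 / 7889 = 0.01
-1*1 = -1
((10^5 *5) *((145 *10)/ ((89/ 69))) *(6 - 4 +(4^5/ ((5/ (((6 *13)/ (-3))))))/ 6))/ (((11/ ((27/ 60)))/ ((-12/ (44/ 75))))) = 4484916337500000/ 10769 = 416465441313.03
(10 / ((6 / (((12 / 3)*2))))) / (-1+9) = 5 / 3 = 1.67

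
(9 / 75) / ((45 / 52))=0.14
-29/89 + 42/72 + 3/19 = 8429/20292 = 0.42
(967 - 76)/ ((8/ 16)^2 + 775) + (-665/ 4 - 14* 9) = -3610813/ 12404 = -291.10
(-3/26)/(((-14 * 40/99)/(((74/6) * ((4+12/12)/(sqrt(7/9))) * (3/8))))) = 32967 * sqrt(7)/163072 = 0.53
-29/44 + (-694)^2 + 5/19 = 402647365/836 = 481635.60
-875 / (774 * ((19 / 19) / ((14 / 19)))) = -6125 / 7353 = -0.83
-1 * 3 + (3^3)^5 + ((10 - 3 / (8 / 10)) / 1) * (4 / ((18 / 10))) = 129140261 / 9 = 14348917.89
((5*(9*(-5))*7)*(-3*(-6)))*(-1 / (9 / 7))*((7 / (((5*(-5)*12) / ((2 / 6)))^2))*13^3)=753571 / 1800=418.65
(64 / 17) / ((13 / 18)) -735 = -161283 / 221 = -729.79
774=774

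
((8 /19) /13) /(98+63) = 0.00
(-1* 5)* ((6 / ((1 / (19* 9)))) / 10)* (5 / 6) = -855 / 2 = -427.50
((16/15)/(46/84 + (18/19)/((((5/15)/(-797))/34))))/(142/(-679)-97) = 2889824/20282619355675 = 0.00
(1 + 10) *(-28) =-308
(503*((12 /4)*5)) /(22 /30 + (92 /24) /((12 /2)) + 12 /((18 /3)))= 1358100 /607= 2237.40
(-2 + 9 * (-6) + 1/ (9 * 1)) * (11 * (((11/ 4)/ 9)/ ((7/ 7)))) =-60863/ 324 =-187.85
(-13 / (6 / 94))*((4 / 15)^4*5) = -5.15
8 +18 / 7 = 74 / 7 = 10.57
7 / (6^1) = 7 / 6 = 1.17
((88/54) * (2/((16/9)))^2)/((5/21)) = 693/80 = 8.66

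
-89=-89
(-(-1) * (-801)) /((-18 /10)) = 445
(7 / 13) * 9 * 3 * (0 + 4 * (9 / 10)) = 3402 / 65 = 52.34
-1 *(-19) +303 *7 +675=2815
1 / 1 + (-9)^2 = 82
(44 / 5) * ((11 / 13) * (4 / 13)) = 1936 / 845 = 2.29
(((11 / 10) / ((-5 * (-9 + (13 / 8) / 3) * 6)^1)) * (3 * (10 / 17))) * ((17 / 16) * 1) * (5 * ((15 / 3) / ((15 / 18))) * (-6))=-297 / 203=-1.46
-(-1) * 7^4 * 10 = 24010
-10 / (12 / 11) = -55 / 6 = -9.17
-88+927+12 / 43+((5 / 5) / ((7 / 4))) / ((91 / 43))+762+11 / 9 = 395113580 / 246519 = 1602.77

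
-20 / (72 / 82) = -205 / 9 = -22.78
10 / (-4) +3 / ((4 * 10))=-97 / 40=-2.42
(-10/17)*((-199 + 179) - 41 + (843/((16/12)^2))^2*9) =-1190366.51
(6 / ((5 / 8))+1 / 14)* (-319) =-215963 / 70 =-3085.19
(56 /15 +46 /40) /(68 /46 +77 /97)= 653683 /304140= 2.15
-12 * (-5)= 60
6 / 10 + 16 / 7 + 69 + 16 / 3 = 8108 / 105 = 77.22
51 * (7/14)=51/2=25.50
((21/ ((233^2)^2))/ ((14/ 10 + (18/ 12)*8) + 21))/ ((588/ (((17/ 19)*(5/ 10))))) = 0.00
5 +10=15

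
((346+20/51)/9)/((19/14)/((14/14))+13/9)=247324/18003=13.74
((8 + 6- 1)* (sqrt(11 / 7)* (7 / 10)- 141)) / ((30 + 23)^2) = -1833 / 2809 + 13* sqrt(77) / 28090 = -0.65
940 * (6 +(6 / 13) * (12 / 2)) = 107160 / 13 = 8243.08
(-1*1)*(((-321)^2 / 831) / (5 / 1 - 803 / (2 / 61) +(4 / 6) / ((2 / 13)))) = 206082 / 40689361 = 0.01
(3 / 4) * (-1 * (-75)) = 225 / 4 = 56.25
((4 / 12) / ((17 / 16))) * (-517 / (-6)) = 4136 / 153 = 27.03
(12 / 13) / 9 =4 / 39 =0.10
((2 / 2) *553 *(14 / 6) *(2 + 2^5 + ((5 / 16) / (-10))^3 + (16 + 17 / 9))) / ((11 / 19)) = 1125494384203 / 9732096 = 115647.69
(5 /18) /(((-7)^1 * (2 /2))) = -5 /126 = -0.04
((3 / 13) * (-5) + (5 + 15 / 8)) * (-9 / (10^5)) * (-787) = 842877 / 2080000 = 0.41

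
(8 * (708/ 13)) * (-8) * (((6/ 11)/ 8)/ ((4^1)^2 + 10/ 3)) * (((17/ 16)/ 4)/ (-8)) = 27081/ 66352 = 0.41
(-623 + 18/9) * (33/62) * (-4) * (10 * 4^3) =26231040/31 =846162.58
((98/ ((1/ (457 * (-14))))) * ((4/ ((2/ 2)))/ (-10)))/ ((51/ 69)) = 28842184/ 85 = 339319.81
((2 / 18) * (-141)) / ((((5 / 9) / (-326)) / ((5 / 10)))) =4596.60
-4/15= -0.27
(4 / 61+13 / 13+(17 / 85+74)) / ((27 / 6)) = 15304 / 915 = 16.73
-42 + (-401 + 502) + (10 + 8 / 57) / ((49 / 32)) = 183283 / 2793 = 65.62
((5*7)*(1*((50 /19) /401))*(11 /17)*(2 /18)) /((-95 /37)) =-142450 /22148433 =-0.01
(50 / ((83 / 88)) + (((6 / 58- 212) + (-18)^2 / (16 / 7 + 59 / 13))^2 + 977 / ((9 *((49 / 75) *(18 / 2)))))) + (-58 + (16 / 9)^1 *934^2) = 77084954403617362 / 48852816201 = 1577901.96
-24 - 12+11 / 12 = -421 / 12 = -35.08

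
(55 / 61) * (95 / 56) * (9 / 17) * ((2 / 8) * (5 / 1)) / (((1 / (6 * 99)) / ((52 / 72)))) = 100868625 / 232288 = 434.24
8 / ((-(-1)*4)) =2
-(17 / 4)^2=-289 / 16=-18.06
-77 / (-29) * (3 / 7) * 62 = 2046 / 29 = 70.55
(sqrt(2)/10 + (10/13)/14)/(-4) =-sqrt(2)/40 - 5/364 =-0.05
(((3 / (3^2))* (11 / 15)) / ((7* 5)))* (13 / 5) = 143 / 7875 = 0.02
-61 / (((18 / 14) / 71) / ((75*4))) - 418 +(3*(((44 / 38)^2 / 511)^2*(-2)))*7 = -14744294191139510 / 14584092789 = -1010984.67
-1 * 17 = -17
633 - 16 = 617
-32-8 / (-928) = -3711 / 116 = -31.99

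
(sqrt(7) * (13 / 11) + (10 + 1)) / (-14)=-11 / 14 - 13 * sqrt(7) / 154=-1.01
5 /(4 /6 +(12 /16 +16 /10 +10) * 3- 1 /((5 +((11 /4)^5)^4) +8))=201825002767863351086700 /1522433270812945180697447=0.13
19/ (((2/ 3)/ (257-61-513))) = -18069/ 2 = -9034.50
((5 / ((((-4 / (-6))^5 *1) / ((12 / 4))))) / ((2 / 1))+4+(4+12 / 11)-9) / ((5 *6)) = 40159 / 21120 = 1.90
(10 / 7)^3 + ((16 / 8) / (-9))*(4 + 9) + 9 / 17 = 0.56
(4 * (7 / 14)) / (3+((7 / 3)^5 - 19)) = 486 / 12919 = 0.04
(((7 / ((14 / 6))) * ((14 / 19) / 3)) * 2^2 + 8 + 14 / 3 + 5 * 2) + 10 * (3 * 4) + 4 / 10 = 41614 / 285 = 146.01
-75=-75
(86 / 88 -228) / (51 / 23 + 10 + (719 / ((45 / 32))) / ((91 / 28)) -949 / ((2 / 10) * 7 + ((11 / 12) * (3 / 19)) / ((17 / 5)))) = 1252492191405 / 2694060560444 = 0.46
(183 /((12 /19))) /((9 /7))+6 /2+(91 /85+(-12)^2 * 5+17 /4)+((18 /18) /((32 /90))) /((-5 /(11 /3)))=11647819 /12240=951.62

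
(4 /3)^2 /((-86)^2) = 4 /16641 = 0.00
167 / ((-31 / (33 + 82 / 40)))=-117067 / 620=-188.82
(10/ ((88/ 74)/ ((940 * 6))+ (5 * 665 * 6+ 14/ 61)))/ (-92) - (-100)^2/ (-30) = 1460247264805225/ 4380741866019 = 333.33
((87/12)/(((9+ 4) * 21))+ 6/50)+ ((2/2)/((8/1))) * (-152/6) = -27483/9100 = -3.02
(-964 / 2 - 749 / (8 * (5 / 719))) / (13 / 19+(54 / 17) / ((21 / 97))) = -1261210671 / 1388840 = -908.10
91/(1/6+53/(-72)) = -6552/41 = -159.80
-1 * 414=-414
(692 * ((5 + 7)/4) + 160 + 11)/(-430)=-2247/430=-5.23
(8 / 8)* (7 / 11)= 7 / 11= 0.64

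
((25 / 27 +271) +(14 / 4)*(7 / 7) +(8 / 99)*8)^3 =21041123.61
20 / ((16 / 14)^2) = 245 / 16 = 15.31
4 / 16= 1 / 4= 0.25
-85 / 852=-0.10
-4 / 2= -2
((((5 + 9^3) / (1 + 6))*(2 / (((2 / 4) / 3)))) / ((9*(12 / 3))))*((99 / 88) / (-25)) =-1101 / 700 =-1.57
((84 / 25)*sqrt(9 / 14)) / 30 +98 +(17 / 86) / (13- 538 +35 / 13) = 3*sqrt(14) / 125 +57225899 / 583940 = 98.09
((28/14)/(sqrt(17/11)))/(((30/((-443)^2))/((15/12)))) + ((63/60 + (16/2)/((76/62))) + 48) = 21119/380 + 196249 * sqrt(187)/204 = 13210.80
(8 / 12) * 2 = 4 / 3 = 1.33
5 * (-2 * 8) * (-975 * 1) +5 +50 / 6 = 234040 / 3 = 78013.33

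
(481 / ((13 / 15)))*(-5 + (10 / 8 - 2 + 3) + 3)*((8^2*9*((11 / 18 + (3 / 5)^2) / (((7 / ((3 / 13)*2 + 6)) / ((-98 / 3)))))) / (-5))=152117952 / 325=468055.24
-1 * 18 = -18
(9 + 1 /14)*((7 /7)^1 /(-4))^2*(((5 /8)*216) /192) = 5715 /14336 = 0.40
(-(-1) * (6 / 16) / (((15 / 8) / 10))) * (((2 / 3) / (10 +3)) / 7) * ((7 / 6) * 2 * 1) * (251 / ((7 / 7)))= 1004 / 117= 8.58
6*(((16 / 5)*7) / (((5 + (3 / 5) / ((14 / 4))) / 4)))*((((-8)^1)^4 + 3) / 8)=9640848 / 181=53264.35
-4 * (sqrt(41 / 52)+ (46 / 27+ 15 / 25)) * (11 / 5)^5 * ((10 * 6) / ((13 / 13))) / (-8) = 483153 * sqrt(533) / 8125+ 100173722 / 28125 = 4934.59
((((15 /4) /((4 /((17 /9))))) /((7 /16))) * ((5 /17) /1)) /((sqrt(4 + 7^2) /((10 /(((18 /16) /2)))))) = 4000 * sqrt(53) /10017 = 2.91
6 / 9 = 2 / 3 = 0.67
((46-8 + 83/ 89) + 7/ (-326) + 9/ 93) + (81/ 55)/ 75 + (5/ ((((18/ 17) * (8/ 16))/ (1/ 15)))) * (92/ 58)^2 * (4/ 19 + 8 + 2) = 29454172186257019/ 533562574767750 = 55.20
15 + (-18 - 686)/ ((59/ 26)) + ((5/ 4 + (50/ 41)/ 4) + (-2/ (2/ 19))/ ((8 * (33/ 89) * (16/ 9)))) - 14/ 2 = -1036381443/ 3405952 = -304.29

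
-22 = -22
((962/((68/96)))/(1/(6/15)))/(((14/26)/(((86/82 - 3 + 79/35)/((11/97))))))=25562063904/9392075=2721.66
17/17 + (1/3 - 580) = -1736/3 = -578.67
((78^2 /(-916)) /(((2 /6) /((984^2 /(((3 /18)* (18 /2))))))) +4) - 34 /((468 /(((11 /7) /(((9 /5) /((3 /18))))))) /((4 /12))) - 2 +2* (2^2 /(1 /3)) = -781587204336203 /60766524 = -12862134.49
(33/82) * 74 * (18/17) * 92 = 2021976/697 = 2900.97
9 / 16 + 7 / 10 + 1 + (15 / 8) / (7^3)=62233 / 27440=2.27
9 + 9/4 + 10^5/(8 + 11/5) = 2002295/204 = 9815.17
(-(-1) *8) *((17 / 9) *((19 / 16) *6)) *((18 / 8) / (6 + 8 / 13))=12597 / 344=36.62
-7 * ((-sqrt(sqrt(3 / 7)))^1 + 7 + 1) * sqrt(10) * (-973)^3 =921167317 * sqrt(10) * (-3^(1 / 4) * 7^(3 / 4) + 56) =146628842006.51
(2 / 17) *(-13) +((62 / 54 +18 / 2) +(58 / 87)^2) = 4160 / 459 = 9.06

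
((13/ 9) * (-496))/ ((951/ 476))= -3069248/ 8559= -358.60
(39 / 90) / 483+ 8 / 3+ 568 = 8268973 / 14490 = 570.67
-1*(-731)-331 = 400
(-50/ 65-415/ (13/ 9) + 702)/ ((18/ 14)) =37667/ 117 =321.94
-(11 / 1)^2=-121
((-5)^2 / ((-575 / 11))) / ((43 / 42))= -462 / 989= -0.47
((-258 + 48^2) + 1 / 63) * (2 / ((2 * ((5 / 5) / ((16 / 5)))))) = 2062384 / 315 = 6547.25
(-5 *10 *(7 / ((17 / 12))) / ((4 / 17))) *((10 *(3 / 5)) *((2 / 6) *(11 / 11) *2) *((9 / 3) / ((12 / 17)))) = -17850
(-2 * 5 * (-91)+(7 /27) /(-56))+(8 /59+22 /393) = 910.19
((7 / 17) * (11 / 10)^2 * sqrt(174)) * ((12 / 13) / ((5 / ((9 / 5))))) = 22869 * sqrt(174) / 138125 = 2.18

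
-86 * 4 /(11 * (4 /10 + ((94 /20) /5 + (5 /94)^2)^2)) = -16786102640000 /691850867851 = -24.26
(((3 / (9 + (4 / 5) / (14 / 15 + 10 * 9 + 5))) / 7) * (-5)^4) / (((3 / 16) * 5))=2878000 / 90741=31.72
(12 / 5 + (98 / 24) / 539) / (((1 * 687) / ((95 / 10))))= 30191 / 906840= 0.03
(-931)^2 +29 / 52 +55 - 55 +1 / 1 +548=45100149 / 52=867310.56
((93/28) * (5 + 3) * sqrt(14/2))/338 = 0.21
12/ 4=3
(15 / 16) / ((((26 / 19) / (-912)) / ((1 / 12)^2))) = -1805 / 416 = -4.34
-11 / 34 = -0.32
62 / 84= 31 / 42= 0.74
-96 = -96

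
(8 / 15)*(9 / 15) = 0.32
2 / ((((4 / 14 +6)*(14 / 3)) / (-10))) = -15 / 22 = -0.68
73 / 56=1.30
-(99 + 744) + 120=-723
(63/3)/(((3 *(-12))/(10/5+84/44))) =-301/132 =-2.28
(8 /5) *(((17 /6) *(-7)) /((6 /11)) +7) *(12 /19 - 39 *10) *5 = 1737708 /19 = 91458.32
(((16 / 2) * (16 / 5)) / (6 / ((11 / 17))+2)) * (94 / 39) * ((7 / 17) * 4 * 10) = 1852928 / 20553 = 90.15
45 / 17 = 2.65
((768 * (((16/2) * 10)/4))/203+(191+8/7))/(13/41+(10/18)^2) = 180546165/421834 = 428.00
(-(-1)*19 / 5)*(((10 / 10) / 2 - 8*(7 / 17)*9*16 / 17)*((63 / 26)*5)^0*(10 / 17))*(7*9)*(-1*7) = 27013.02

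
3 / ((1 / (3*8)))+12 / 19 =1380 / 19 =72.63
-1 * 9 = -9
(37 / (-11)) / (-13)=37 / 143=0.26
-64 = -64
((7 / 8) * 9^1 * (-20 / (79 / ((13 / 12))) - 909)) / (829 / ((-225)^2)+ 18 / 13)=-1489158523125 / 291360532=-5111.05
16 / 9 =1.78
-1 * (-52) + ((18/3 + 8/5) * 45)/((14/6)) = 1390/7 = 198.57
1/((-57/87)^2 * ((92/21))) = 17661/33212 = 0.53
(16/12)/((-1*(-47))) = 4/141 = 0.03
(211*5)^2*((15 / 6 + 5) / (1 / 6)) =50086125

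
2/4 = 1/2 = 0.50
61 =61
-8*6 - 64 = -112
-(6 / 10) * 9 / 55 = -27 / 275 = -0.10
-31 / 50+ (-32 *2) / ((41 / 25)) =-81271 / 2050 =-39.64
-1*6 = -6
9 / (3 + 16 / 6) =27 / 17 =1.59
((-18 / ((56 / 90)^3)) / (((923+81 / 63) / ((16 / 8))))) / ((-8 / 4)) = 164025 / 2028992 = 0.08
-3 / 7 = -0.43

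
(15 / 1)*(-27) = -405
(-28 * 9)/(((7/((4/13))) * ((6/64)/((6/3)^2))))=-6144/13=-472.62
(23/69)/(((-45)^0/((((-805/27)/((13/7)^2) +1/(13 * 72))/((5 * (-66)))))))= 315521/36138960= 0.01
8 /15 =0.53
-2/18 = -1/9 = -0.11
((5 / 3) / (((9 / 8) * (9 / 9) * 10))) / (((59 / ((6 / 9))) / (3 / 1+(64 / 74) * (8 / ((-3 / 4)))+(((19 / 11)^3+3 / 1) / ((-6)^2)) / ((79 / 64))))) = -1692395944 / 167334854643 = -0.01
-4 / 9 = -0.44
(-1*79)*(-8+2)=474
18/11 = 1.64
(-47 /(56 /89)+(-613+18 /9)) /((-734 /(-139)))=-5337461 /41104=-129.85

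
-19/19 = -1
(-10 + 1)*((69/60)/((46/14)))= -3.15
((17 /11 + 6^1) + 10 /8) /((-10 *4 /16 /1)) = -387 /110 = -3.52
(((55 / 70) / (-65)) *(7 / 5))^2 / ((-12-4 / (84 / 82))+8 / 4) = -2541 / 123370000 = -0.00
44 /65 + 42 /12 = 4.18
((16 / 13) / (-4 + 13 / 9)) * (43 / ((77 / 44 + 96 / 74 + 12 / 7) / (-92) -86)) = 25659648 / 106622945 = 0.24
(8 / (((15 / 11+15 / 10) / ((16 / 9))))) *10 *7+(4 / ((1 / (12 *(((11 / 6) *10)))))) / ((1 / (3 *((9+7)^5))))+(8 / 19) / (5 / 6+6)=174673238083888 / 63099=2768240987.72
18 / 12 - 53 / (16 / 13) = -665 / 16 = -41.56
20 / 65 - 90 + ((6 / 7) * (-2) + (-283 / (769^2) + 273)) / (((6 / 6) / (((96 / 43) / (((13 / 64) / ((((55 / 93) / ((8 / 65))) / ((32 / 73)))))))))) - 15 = 54350555323143 / 1668229381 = 32579.79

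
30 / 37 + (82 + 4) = 3212 / 37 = 86.81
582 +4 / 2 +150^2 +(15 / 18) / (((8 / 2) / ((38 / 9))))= 2493167 / 108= 23084.88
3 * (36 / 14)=54 / 7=7.71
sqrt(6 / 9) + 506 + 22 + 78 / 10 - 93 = sqrt(6) / 3 + 2214 / 5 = 443.62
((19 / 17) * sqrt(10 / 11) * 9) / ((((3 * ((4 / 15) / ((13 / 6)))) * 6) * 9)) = 1235 * sqrt(110) / 26928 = 0.48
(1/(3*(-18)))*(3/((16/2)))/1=-1/144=-0.01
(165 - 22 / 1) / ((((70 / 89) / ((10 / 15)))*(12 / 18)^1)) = 12727 / 70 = 181.81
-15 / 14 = -1.07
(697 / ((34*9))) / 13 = 0.18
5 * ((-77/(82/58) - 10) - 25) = -18340/41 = -447.32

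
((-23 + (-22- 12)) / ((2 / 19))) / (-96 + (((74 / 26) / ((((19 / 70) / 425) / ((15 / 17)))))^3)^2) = -81976414938366169 / 559622196571831993088494128913281344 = -0.00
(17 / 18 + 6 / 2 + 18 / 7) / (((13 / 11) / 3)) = 9031 / 546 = 16.54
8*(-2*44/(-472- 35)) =704/507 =1.39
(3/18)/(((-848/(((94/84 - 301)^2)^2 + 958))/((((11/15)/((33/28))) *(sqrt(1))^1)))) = -988994.76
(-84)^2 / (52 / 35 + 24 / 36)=370440 / 113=3278.23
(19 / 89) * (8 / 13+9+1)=2622 / 1157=2.27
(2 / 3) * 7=14 / 3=4.67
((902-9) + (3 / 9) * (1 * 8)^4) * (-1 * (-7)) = 15808.33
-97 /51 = -1.90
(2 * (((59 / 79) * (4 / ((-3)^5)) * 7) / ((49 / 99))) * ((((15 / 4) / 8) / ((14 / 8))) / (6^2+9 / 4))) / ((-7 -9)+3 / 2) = 25960 / 154580643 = 0.00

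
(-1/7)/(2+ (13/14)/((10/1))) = -0.07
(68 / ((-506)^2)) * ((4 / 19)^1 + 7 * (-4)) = -816 / 110561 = -0.01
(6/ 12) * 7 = 7/ 2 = 3.50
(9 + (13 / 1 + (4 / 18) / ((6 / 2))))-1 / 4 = 21.82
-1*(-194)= 194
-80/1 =-80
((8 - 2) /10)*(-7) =-21 /5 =-4.20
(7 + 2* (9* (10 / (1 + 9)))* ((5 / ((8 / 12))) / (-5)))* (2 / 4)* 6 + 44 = -16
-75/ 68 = -1.10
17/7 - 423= -2944/7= -420.57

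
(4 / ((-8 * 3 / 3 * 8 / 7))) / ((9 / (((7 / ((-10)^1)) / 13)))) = 49 / 18720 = 0.00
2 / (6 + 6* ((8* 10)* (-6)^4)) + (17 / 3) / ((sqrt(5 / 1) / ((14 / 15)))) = 1 / 311043 + 238* sqrt(5) / 225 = 2.37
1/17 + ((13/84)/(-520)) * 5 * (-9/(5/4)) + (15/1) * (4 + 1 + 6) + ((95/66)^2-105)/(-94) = 20241420499/121815540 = 166.16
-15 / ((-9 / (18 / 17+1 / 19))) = 1795 / 969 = 1.85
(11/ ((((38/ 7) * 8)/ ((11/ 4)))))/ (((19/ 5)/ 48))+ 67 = 75.80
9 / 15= 3 / 5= 0.60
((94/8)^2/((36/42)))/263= 15463/25248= 0.61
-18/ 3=-6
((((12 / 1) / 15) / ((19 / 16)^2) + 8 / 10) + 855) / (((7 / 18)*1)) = 27823374 / 12635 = 2202.09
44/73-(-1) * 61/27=5641/1971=2.86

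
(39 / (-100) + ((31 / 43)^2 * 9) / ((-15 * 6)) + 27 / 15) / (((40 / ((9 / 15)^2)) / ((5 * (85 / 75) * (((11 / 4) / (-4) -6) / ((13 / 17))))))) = -23294203131 / 38459200000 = -0.61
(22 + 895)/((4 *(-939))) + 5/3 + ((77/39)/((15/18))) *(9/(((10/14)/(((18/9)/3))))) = 8676761/406900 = 21.32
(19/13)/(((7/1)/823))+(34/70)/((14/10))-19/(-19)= 110317/637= 173.18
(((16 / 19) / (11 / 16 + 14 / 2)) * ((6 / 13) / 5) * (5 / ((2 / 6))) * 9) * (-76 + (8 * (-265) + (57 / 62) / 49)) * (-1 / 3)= 15370884864 / 15382913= 999.22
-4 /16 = -1 /4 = -0.25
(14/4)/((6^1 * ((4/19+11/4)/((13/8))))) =1729/5400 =0.32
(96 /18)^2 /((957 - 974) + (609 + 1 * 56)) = 32 /729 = 0.04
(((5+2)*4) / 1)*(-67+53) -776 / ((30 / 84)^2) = -161896 / 25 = -6475.84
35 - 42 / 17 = 553 / 17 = 32.53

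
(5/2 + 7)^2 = 361/4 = 90.25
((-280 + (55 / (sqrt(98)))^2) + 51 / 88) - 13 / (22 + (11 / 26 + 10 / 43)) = -27209304977 / 109218648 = -249.13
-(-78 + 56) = 22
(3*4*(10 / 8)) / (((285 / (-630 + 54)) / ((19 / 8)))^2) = 1728 / 5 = 345.60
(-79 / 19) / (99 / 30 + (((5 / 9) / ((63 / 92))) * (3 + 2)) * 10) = -447930 / 4725509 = -0.09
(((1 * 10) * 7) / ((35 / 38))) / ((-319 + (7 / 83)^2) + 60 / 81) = -7068114 / 29597927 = -0.24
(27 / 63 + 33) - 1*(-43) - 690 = -4295 / 7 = -613.57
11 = 11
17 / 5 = 3.40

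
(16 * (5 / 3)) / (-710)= -8 / 213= -0.04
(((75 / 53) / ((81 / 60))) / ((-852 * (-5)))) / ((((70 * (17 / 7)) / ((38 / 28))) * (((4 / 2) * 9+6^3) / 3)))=95 / 3772241928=0.00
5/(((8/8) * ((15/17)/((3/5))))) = 3.40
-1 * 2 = -2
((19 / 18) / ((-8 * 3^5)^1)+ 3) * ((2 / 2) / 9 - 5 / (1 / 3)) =-7032119 / 157464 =-44.66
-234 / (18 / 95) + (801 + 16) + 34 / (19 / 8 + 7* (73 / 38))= -1000122 / 2405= -415.85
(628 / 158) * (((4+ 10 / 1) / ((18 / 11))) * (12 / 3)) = 96712 / 711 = 136.02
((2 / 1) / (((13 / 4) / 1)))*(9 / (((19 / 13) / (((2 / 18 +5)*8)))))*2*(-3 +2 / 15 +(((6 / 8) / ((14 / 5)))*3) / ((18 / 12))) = -1441088 / 1995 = -722.35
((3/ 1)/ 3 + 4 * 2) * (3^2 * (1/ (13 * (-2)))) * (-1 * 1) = 81/ 26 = 3.12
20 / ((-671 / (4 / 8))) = -10 / 671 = -0.01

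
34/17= 2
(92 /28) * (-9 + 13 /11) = -1978 /77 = -25.69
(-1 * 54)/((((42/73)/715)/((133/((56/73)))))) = -651550185/56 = -11634824.73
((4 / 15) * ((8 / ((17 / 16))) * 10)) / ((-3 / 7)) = -7168 / 153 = -46.85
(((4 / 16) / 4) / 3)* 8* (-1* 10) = -5 / 3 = -1.67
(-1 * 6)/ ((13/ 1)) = -6/ 13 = -0.46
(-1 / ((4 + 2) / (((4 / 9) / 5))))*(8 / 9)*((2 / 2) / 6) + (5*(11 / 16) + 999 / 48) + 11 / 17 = 6170441 / 247860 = 24.89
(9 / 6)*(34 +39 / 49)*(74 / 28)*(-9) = -1703295 / 1372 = -1241.47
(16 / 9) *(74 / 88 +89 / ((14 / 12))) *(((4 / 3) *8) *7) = 3040640 / 297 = 10237.85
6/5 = 1.20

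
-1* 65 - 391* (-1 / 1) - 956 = -630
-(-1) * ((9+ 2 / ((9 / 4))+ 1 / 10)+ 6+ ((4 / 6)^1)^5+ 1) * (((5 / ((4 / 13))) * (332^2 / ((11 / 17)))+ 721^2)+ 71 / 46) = 69215402306621 / 1229580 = 56291906.43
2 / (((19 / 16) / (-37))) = -1184 / 19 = -62.32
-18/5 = -3.60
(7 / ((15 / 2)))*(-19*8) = -2128 / 15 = -141.87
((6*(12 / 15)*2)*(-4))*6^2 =-6912 / 5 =-1382.40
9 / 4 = 2.25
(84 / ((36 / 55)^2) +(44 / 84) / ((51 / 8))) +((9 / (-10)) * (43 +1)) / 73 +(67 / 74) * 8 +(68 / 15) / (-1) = 34420693081 / 173566260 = 198.31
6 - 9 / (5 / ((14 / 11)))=204 / 55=3.71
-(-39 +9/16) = 38.44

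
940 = 940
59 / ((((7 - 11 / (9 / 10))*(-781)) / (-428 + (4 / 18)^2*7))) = -2043760 / 330363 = -6.19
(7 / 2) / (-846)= -7 / 1692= -0.00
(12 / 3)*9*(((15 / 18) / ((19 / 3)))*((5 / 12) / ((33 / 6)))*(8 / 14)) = 300 / 1463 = 0.21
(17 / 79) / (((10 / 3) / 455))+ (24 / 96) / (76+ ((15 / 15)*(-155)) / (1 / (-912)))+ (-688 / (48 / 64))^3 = -931520292642314371 / 1206731952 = -771936378.33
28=28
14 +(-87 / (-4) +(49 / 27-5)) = 3517 / 108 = 32.56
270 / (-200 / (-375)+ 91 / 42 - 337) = -2700 / 3343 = -0.81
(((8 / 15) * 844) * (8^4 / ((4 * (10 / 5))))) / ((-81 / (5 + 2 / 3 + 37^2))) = -14256766976 / 3645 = -3911321.53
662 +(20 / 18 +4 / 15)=29852 / 45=663.38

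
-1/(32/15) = -15/32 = -0.47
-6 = -6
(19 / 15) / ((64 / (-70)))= -133 / 96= -1.39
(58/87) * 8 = 16/3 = 5.33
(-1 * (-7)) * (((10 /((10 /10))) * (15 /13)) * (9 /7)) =1350 /13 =103.85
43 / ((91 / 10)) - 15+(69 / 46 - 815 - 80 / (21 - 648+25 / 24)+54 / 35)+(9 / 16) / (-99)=-989032421409 / 1203041840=-822.11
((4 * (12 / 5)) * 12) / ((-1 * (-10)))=288 / 25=11.52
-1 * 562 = -562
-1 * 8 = -8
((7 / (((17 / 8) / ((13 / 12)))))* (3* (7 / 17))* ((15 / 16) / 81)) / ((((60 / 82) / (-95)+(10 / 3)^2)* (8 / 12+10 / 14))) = 17367805 / 5219418608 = 0.00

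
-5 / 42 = -0.12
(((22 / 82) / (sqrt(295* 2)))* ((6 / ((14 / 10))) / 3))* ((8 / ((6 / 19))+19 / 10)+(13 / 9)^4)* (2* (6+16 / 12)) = 501518138* sqrt(590) / 1666461195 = 7.31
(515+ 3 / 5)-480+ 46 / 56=5099 / 140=36.42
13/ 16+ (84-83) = 29/ 16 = 1.81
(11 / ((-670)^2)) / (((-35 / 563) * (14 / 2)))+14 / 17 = 1539621719 / 1869668500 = 0.82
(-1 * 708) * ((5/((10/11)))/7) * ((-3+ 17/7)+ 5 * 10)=-1347324/49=-27496.41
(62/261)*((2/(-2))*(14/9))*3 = -868/783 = -1.11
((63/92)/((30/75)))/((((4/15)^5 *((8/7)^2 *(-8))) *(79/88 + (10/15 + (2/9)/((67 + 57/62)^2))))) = -20576362695478734375/264943284492173312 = -77.66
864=864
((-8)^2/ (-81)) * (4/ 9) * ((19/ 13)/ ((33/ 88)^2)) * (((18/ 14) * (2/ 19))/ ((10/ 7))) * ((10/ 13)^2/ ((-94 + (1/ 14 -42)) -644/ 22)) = 0.00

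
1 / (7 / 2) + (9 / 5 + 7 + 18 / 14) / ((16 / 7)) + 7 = 6551 / 560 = 11.70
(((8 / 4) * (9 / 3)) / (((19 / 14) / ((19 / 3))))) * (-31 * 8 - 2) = -7000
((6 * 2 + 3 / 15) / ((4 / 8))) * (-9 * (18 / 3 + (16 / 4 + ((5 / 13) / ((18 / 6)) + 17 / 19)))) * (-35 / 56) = 373686 / 247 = 1512.90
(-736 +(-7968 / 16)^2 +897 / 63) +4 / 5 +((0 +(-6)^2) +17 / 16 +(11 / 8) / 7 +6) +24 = 415548499 / 1680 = 247350.30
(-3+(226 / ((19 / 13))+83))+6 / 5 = 22404 / 95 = 235.83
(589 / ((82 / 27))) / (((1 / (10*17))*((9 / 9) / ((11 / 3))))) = 4956435 / 41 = 120888.66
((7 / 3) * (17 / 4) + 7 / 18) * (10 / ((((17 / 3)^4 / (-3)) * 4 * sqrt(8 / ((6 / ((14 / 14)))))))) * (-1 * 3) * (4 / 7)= 21465 * sqrt(3) / 334084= 0.11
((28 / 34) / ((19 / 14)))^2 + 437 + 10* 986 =1074314129 / 104329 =10297.37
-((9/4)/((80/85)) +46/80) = -949/320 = -2.97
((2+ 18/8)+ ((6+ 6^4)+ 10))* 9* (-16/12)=-15795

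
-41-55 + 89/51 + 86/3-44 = -1863/17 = -109.59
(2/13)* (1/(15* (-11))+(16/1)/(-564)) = -178/33605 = -0.01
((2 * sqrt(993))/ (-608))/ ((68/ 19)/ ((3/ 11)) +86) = -0.00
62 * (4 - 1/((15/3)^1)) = 235.60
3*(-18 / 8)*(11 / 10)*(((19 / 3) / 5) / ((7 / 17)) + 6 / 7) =-5841 / 200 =-29.20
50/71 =0.70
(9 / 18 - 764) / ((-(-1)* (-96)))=509 / 64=7.95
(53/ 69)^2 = 2809/ 4761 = 0.59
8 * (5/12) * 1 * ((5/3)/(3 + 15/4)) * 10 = 2000/243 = 8.23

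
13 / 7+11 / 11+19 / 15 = 433 / 105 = 4.12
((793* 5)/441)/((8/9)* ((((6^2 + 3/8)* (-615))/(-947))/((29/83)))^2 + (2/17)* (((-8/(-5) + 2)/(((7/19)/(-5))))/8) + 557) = 81340726963912/41791979034776817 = 0.00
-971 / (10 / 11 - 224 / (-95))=-1014695 / 3414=-297.22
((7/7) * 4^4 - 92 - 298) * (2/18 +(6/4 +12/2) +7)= -17621/9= -1957.89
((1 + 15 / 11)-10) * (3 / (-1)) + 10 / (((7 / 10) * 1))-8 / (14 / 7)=2556 / 77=33.19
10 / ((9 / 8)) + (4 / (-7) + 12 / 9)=608 / 63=9.65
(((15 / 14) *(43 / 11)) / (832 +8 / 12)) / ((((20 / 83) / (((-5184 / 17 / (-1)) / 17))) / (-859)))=-8939788236 / 27793997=-321.64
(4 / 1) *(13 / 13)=4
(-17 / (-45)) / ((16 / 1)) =17 / 720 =0.02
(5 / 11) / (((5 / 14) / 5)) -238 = -2548 / 11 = -231.64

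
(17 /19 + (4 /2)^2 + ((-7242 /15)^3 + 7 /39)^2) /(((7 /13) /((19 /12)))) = 204243562425468454203688 /5484375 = 37240991439401655.47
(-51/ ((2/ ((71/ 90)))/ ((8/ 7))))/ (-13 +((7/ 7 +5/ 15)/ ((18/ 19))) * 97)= -21726/ 116725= -0.19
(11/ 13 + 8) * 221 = 1955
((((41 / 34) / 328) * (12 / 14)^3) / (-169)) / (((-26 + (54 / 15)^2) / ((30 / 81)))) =125 / 321253114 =0.00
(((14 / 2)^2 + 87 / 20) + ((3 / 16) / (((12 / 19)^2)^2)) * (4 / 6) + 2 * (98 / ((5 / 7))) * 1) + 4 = 55163665 / 165888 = 332.54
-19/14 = -1.36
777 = 777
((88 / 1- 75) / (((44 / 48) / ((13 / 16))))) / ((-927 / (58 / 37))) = -4901 / 251526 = -0.02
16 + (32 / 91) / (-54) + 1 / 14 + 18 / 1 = 167395 / 4914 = 34.06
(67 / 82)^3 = 0.55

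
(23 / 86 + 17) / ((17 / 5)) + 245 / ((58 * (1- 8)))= 94870 / 21199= 4.48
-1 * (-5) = 5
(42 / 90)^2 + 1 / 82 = 4243 / 18450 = 0.23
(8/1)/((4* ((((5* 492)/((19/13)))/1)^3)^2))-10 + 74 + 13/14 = 243094228685849869992473321167/3744025524314519449824000000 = 64.93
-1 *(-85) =85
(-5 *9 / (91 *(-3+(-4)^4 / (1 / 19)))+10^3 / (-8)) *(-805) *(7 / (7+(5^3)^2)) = 2781975350 / 61739561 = 45.06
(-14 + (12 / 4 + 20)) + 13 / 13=10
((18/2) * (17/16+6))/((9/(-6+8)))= 113/8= 14.12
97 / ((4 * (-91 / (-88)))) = 23.45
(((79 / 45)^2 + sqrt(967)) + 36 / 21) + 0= 67987 / 14175 + sqrt(967)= 35.89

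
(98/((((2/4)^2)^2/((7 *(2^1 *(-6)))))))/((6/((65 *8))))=-11415040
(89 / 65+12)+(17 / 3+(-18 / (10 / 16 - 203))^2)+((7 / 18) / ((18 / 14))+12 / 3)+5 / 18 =326021712619 / 13800412665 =23.62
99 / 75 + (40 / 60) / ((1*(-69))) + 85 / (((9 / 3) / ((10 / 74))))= 5.14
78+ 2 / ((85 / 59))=6748 / 85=79.39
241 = 241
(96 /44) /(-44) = -6 /121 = -0.05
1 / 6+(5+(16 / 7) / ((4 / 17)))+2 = 16.88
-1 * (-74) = 74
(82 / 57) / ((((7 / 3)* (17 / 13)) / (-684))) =-38376 / 119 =-322.49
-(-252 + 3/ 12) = 251.75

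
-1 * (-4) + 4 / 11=48 / 11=4.36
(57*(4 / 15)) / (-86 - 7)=-76 / 465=-0.16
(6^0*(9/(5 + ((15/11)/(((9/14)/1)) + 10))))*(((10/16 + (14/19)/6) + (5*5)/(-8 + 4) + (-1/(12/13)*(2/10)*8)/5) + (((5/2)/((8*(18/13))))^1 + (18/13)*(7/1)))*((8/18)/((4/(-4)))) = -79602193/83733000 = -0.95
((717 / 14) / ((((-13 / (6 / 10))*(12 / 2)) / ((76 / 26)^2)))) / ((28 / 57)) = -14753709 / 2153060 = -6.85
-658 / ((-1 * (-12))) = -329 / 6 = -54.83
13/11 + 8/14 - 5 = -250/77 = -3.25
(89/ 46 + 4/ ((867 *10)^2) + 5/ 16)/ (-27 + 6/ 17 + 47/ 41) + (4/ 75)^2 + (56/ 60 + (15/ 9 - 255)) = -45639234575798219/ 180759980340000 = -252.49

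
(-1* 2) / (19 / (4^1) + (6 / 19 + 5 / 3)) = -456 / 1535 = -0.30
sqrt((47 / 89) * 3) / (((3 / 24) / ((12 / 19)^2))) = 1152 * sqrt(12549) / 32129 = 4.02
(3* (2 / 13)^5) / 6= 16 / 371293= 0.00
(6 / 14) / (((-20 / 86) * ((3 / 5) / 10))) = -215 / 7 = -30.71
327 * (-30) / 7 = -9810 / 7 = -1401.43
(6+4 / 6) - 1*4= 8 / 3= 2.67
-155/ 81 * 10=-1550/ 81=-19.14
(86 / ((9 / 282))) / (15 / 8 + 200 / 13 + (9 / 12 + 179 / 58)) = 24381344 / 190875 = 127.73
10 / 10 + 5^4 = 626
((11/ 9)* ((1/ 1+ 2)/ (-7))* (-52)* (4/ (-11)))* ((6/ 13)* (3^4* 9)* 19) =-443232/ 7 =-63318.86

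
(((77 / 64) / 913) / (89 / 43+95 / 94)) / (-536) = -0.00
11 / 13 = 0.85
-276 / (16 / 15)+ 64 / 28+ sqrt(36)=-7013 / 28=-250.46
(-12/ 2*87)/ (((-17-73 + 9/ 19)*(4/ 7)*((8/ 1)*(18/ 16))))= 551/ 486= 1.13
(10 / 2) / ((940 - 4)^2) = 5 / 876096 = 0.00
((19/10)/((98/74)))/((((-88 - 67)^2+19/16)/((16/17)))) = 89984/1601105135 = 0.00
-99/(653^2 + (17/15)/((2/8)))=-135/581473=-0.00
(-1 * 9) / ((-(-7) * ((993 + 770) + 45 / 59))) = -0.00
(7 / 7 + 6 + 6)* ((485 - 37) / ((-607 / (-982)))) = 5719168 / 607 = 9422.02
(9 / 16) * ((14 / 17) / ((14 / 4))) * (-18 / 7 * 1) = -81 / 238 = -0.34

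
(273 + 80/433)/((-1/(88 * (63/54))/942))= -11439965768/433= -26420244.27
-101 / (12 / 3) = -101 / 4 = -25.25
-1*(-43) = 43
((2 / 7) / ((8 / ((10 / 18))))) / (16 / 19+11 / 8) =190 / 21231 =0.01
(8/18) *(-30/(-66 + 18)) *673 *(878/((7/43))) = 63521105/63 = 1008271.51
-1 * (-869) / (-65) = -869 / 65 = -13.37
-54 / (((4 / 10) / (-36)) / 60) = 291600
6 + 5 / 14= 89 / 14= 6.36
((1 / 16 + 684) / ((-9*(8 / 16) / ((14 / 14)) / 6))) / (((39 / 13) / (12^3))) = -525360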